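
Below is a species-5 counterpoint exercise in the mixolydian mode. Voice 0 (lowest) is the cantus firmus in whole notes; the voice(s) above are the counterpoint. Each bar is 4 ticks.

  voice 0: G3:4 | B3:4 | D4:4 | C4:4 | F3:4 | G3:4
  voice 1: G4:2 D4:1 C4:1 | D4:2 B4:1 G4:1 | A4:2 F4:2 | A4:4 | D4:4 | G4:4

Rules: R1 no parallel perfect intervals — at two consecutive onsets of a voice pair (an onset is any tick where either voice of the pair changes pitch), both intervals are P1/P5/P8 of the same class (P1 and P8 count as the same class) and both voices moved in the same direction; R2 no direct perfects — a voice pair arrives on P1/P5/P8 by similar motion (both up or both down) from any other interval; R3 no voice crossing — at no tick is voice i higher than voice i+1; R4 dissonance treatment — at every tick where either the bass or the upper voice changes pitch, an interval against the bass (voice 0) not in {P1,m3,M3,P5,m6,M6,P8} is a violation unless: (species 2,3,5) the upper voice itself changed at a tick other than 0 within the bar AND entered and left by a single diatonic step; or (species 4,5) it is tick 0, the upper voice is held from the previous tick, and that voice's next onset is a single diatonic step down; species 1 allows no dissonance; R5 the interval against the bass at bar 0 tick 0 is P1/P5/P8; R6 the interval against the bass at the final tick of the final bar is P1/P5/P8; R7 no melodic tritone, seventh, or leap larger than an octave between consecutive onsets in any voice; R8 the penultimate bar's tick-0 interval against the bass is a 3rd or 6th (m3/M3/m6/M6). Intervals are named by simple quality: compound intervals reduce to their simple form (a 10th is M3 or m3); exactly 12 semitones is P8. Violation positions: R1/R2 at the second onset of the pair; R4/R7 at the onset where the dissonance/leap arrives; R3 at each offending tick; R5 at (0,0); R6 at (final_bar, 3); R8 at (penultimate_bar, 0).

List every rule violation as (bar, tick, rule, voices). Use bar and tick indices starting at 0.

(2, 0, R2, (0, 1))
(5, 0, R2, (0, 1))

bar 0: v0=G3 v1=G4 downbeat P8
bar 1: v0=B3 v1=D4 downbeat m3
bar 2: v0=D4 v1=A4 downbeat P5
bar 3: v0=C4 v1=A4 downbeat M6
bar 4: v0=F3 v1=D4 downbeat M6
bar 5: v0=G3 v1=G4 downbeat P8
  -> R2 @ bar 2 tick 0 v(0, 1): B3/G4 m6 -> D4/A4 P5 similar
  -> R2 @ bar 5 tick 0 v(0, 1): F3/D4 M6 -> G3/G4 P8 similar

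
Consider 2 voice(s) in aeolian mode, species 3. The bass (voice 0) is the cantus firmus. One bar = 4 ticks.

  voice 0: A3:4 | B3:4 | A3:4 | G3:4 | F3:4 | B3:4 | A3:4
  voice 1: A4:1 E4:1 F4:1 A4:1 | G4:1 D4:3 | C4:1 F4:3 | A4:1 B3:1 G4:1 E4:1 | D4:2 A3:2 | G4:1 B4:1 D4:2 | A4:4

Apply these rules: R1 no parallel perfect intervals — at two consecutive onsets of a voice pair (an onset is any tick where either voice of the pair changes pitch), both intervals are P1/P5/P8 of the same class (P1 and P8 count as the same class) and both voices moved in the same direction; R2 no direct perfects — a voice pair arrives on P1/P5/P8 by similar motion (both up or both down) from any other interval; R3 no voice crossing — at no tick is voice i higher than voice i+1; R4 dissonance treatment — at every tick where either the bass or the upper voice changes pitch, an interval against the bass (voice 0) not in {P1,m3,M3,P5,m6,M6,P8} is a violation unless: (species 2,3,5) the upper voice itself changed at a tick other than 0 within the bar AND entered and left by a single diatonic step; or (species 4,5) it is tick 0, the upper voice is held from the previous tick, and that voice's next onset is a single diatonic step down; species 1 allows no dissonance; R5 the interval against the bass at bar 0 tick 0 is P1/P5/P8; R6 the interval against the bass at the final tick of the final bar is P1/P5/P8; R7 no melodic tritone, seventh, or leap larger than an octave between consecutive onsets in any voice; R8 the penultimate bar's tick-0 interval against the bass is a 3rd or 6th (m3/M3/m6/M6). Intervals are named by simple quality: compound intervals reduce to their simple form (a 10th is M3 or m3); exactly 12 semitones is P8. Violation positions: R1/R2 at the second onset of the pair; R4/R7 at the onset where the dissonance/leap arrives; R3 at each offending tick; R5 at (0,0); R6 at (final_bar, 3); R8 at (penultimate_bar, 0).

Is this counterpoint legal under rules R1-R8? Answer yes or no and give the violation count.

No (4 violations)

bar 0: v0=A3 v1=A4 (P8)
bar 1: v0=B3 v1=G4 (m6)
bar 2: v0=A3 v1=C4 (m3)
bar 3: v0=G3 v1=A4 (M2)
bar 4: v0=F3 v1=D4 (M6)
bar 5: v0=B3 v1=G4 (m6)
bar 6: v0=A3 v1=A4 (P8)
  R4 @ bar3.0: G3/A4 M2 untreated
  R7 @ bar3.1: A4->B3 leap 10st
  R7 @ bar5.0: F3->B3 leap 6st
  R7 @ bar5.0: A3->G4 leap 10st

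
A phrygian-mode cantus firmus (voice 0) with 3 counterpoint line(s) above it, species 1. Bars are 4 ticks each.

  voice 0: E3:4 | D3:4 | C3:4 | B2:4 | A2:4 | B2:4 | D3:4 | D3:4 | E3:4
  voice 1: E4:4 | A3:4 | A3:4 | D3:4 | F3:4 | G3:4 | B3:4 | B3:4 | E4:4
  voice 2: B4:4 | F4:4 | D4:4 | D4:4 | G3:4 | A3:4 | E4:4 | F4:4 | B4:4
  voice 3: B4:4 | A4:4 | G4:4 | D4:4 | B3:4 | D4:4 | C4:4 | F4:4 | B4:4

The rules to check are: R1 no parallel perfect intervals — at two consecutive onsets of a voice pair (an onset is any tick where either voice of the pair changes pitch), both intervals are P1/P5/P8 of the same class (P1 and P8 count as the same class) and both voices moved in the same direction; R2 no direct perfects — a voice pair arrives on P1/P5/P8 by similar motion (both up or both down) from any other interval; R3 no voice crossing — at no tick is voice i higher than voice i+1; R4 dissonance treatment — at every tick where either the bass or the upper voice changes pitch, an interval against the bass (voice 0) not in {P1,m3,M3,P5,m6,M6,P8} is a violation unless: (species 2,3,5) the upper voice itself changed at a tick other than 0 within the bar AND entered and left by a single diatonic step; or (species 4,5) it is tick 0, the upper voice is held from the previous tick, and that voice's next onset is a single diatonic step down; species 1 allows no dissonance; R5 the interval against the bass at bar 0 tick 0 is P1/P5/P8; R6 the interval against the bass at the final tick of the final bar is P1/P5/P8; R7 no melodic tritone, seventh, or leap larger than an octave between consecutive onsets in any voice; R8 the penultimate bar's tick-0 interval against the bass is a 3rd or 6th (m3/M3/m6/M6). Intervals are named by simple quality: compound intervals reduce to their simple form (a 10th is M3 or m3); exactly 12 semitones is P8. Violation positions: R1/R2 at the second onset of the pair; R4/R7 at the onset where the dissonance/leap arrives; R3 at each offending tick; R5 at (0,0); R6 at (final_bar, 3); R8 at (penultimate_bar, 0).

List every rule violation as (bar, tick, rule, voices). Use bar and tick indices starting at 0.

bar 0: v0=E3 v1=E4 v2=B4 v3=B4 downbeat P5
bar 1: v0=D3 v1=A3 v2=F4 v3=A4 downbeat P5
bar 2: v0=C3 v1=A3 v2=D4 v3=G4 downbeat P5
bar 3: v0=B2 v1=D3 v2=D4 v3=D4 downbeat m3
bar 4: v0=A2 v1=F3 v2=G3 v3=B3 downbeat M2
bar 5: v0=B2 v1=G3 v2=A3 v3=D4 downbeat m3
bar 6: v0=D3 v1=B3 v2=E4 v3=C4 downbeat m7
bar 7: v0=D3 v1=B3 v2=F4 v3=F4 downbeat m3
bar 8: v0=E3 v1=E4 v2=B4 v3=B4 downbeat P5
  -> R1 @ bar 1 tick 0 v(0, 3): E3/B4 P5 -> D3/A4 P5 similar
  -> R2 @ bar 1 tick 0 v(0, 1): E3/E4 P8 -> D3/A3 P5 similar
  -> R2 @ bar 1 tick 0 v(1, 3): E4/B4 P5 -> A3/A4 P8 similar
  -> R7 @ bar 1 tick 0 v(2,): B4->F4 leap 6st
  -> R1 @ bar 2 tick 0 v(0, 3): D3/A4 P5 -> C3/G4 P5 similar
  -> R4 @ bar 2 tick 0 v(0, 2): C3/D4 M2 untreated
  -> R2 @ bar 3 tick 0 v(1, 3): A3/G4 m7 -> D3/D4 P8 similar
  -> R4 @ bar 4 tick 0 v(0, 2): A2/G3 m7 untreated
  -> R4 @ bar 4 tick 0 v(0, 3): A2/B3 M2 untreated
  -> R2 @ bar 5 tick 0 v(1, 3): F3/B3 TT -> G3/D4 P5 similar
  -> R4 @ bar 5 tick 0 v(0, 2): B2/A3 m7 untreated
  -> R3 @ bar 6 tick 0 v(2, 3): E4 above C4
  -> R4 @ bar 6 tick 0 v(0, 2): D3/E4 M2 untreated
  -> R4 @ bar 6 tick 0 v(0, 3): D3/C4 m7 untreated
  -> R3 @ bar 6 tick 1 v(2, 3): E4 above C4
  -> R3 @ bar 6 tick 2 v(2, 3): E4 above C4
  -> R3 @ bar 6 tick 3 v(2, 3): E4 above C4
  -> R2 @ bar 7 tick 0 v(2, 3): E4/C4 M3 -> F4/F4 P1 similar
  -> R1 @ bar 8 tick 0 v(2, 3): F4/F4 P1 -> B4/B4 P1 similar
  -> R2 @ bar 8 tick 0 v(0, 1): D3/B3 M6 -> E3/E4 P8 similar
  -> R2 @ bar 8 tick 0 v(0, 2): D3/F4 m3 -> E3/B4 P5 similar
  -> R2 @ bar 8 tick 0 v(0, 3): D3/F4 m3 -> E3/B4 P5 similar
  -> R2 @ bar 8 tick 0 v(1, 2): B3/F4 TT -> E4/B4 P5 similar
  -> R2 @ bar 8 tick 0 v(1, 3): B3/F4 TT -> E4/B4 P5 similar
  -> R7 @ bar 8 tick 0 v(2,): F4->B4 leap 6st
  -> R7 @ bar 8 tick 0 v(3,): F4->B4 leap 6st

(1, 0, R1, (0, 3))
(1, 0, R2, (0, 1))
(1, 0, R2, (1, 3))
(1, 0, R7, (2,))
(2, 0, R1, (0, 3))
(2, 0, R4, (0, 2))
(3, 0, R2, (1, 3))
(4, 0, R4, (0, 2))
(4, 0, R4, (0, 3))
(5, 0, R2, (1, 3))
(5, 0, R4, (0, 2))
(6, 0, R3, (2, 3))
(6, 0, R4, (0, 2))
(6, 0, R4, (0, 3))
(6, 1, R3, (2, 3))
(6, 2, R3, (2, 3))
(6, 3, R3, (2, 3))
(7, 0, R2, (2, 3))
(8, 0, R1, (2, 3))
(8, 0, R2, (0, 1))
(8, 0, R2, (0, 2))
(8, 0, R2, (0, 3))
(8, 0, R2, (1, 2))
(8, 0, R2, (1, 3))
(8, 0, R7, (2,))
(8, 0, R7, (3,))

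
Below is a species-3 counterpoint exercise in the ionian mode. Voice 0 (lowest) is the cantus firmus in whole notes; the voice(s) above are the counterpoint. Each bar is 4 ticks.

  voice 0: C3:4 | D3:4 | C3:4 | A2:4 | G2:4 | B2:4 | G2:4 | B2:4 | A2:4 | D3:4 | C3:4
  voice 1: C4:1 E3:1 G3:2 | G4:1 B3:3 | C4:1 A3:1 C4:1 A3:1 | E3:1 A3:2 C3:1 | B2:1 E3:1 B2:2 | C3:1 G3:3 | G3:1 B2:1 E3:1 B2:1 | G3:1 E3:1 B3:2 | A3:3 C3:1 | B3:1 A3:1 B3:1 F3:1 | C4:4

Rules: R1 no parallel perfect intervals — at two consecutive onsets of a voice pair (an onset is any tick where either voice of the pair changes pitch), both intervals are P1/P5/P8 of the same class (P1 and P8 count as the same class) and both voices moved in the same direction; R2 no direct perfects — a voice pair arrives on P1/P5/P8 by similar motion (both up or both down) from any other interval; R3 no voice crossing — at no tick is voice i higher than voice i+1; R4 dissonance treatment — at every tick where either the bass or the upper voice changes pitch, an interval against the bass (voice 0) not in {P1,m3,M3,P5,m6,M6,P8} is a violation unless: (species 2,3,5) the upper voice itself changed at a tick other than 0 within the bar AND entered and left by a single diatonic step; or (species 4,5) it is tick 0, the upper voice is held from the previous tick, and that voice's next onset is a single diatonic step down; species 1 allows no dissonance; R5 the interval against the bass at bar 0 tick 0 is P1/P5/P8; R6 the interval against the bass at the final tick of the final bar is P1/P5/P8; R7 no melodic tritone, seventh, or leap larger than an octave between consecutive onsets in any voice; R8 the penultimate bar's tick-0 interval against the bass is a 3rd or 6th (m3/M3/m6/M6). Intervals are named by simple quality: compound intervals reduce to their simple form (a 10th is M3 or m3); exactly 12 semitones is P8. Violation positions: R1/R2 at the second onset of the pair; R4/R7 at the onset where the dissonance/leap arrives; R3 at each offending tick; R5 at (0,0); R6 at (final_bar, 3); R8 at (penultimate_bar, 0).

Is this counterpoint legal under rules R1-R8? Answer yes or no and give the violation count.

No (7 violations)

bar 0: v0=C3 v1=C4 (P8)
bar 1: v0=D3 v1=G4 (P4)
bar 2: v0=C3 v1=C4 (P8)
bar 3: v0=A2 v1=E3 (P5)
bar 4: v0=G2 v1=B2 (M3)
bar 5: v0=B2 v1=C3 (m2)
bar 6: v0=G2 v1=G3 (P8)
bar 7: v0=B2 v1=G3 (m6)
bar 8: v0=A2 v1=A3 (P8)
bar 9: v0=D3 v1=B3 (M6)
bar 10: v0=C3 v1=C4 (P8)
  R4 @ bar1.0: D3/G4 P4 untreated
  R2 @ bar3.0: C3/A3 M6 -> A2/E3 P5 similar
  R4 @ bar5.0: B2/C3 m2 untreated
  R4 @ bar7.1: B2/E3 P4 untreated
  R1 @ bar8.0: B2/B3 P8 -> A2/A3 P8 similar
  R7 @ bar9.0: C3->B3 leap 11st
  R7 @ bar9.3: B3->F3 leap 6st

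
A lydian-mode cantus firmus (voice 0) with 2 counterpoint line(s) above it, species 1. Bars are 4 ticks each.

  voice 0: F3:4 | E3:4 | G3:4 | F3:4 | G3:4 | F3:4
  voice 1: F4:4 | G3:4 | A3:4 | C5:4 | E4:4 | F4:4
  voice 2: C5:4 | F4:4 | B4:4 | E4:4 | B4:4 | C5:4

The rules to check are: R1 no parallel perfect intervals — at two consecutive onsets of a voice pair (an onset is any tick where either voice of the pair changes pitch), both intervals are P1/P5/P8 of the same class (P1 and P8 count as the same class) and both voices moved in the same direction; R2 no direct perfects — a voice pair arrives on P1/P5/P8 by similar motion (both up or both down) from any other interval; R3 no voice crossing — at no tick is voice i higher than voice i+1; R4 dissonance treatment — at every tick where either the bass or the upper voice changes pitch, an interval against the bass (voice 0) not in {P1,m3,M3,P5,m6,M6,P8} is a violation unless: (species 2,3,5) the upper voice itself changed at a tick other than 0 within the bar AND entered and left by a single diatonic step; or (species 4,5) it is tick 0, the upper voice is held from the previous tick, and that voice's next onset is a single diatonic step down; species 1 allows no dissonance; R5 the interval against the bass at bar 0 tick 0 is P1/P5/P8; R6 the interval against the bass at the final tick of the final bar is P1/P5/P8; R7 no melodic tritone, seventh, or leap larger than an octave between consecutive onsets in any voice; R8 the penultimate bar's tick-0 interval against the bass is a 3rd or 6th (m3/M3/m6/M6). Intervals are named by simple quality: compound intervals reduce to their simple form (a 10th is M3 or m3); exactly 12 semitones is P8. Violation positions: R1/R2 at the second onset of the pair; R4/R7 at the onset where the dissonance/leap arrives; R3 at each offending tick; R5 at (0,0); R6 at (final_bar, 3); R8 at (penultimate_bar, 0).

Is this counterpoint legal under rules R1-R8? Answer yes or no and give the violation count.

No (11 violations)

bar 0: v0=F3 v1=F4 v2=C5 (P5)
bar 1: v0=E3 v1=G3 v2=F4 (m2)
bar 2: v0=G3 v1=A3 v2=B4 (M3)
bar 3: v0=F3 v1=C5 v2=E4 (M7)
bar 4: v0=G3 v1=E4 v2=B4 (M3)
bar 5: v0=F3 v1=F4 v2=C5 (P5)
  R4 @ bar1.0: E3/F4 m2 untreated
  R7 @ bar1.0: F4->G3 leap 10st
  R4 @ bar2.0: G3/A3 M2 untreated
  R7 @ bar2.0: F4->B4 leap 6st
  R3 @ bar3.0: C5 above E4
  R4 @ bar3.0: F3/E4 M7 untreated
  R7 @ bar3.0: A3->C5 leap 15st
  R3 @ bar3.1: C5 above E4
  R3 @ bar3.2: C5 above E4
  R3 @ bar3.3: C5 above E4
  R1 @ bar5.0: E4/B4 P5 -> F4/C5 P5 similar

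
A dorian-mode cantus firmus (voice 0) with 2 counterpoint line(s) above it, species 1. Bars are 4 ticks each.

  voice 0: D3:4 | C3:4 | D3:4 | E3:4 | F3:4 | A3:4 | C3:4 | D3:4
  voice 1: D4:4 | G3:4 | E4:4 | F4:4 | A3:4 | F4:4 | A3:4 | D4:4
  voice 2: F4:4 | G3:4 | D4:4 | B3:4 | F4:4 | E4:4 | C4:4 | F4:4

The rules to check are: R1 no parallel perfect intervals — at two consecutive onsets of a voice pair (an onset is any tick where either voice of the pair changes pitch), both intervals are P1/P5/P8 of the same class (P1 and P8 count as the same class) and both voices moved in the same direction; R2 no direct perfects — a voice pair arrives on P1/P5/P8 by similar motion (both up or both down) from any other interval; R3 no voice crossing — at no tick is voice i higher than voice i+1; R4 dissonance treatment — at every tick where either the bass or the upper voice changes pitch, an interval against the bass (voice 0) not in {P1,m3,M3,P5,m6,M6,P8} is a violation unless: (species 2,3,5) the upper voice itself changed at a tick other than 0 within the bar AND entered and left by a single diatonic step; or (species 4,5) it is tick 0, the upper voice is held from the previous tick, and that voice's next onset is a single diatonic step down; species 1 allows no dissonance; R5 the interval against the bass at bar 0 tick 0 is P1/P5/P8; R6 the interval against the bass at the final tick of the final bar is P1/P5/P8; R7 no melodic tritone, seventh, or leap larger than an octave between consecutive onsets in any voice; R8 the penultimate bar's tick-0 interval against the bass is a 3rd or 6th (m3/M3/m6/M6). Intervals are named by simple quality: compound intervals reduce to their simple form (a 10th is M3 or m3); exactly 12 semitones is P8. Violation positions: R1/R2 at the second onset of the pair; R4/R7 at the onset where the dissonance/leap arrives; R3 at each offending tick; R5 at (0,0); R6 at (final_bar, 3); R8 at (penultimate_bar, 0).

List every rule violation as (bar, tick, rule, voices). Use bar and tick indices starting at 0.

bar 0: v0=D3 v1=D4 v2=F4 downbeat m3
bar 1: v0=C3 v1=G3 v2=G3 downbeat P5
bar 2: v0=D3 v1=E4 v2=D4 downbeat P8
bar 3: v0=E3 v1=F4 v2=B3 downbeat P5
bar 4: v0=F3 v1=A3 v2=F4 downbeat P8
bar 5: v0=A3 v1=F4 v2=E4 downbeat P5
bar 6: v0=C3 v1=A3 v2=C4 downbeat P8
bar 7: v0=D3 v1=D4 v2=F4 downbeat m3
  -> R5 @ bar 0 tick 0 v(0, 2): opens on m3
  -> R2 @ bar 1 tick 0 v(0, 1): D3/D4 P8 -> C3/G3 P5 similar
  -> R2 @ bar 1 tick 0 v(0, 2): D3/F4 m3 -> C3/G3 P5 similar
  -> R2 @ bar 1 tick 0 v(1, 2): D4/F4 m3 -> G3/G3 P1 similar
  -> R7 @ bar 1 tick 0 v(2,): F4->G3 leap 10st
  -> R2 @ bar 2 tick 0 v(0, 2): C3/G3 P5 -> D3/D4 P8 similar
  -> R3 @ bar 2 tick 0 v(1, 2): E4 above D4
  -> R4 @ bar 2 tick 0 v(0, 1): D3/E4 M2 untreated
  -> R3 @ bar 2 tick 1 v(1, 2): E4 above D4
  -> R3 @ bar 2 tick 2 v(1, 2): E4 above D4
  -> R3 @ bar 2 tick 3 v(1, 2): E4 above D4
  -> R3 @ bar 3 tick 0 v(1, 2): F4 above B3
  -> R4 @ bar 3 tick 0 v(0, 1): E3/F4 m2 untreated
  -> R3 @ bar 3 tick 1 v(1, 2): F4 above B3
  -> R3 @ bar 3 tick 2 v(1, 2): F4 above B3
  -> R3 @ bar 3 tick 3 v(1, 2): F4 above B3
  -> R2 @ bar 4 tick 0 v(0, 2): E3/B3 P5 -> F3/F4 P8 similar
  -> R7 @ bar 4 tick 0 v(2,): B3->F4 leap 6st
  -> R3 @ bar 5 tick 0 v(1, 2): F4 above E4
  -> R3 @ bar 5 tick 1 v(1, 2): F4 above E4
  -> R3 @ bar 5 tick 2 v(1, 2): F4 above E4
  -> R3 @ bar 5 tick 3 v(1, 2): F4 above E4
  -> R2 @ bar 6 tick 0 v(0, 2): A3/E4 P5 -> C3/C4 P8 similar
  -> R8 @ bar 6 tick 0 v(0, 2): penult P8 not 3rd/6th
  -> R2 @ bar 7 tick 0 v(0, 1): C3/A3 M6 -> D3/D4 P8 similar
  -> R6 @ bar 7 tick 3 v(0, 2): closes on m3

(0, 0, R5, (0, 2))
(1, 0, R2, (0, 1))
(1, 0, R2, (0, 2))
(1, 0, R2, (1, 2))
(1, 0, R7, (2,))
(2, 0, R2, (0, 2))
(2, 0, R3, (1, 2))
(2, 0, R4, (0, 1))
(2, 1, R3, (1, 2))
(2, 2, R3, (1, 2))
(2, 3, R3, (1, 2))
(3, 0, R3, (1, 2))
(3, 0, R4, (0, 1))
(3, 1, R3, (1, 2))
(3, 2, R3, (1, 2))
(3, 3, R3, (1, 2))
(4, 0, R2, (0, 2))
(4, 0, R7, (2,))
(5, 0, R3, (1, 2))
(5, 1, R3, (1, 2))
(5, 2, R3, (1, 2))
(5, 3, R3, (1, 2))
(6, 0, R2, (0, 2))
(6, 0, R8, (0, 2))
(7, 0, R2, (0, 1))
(7, 3, R6, (0, 2))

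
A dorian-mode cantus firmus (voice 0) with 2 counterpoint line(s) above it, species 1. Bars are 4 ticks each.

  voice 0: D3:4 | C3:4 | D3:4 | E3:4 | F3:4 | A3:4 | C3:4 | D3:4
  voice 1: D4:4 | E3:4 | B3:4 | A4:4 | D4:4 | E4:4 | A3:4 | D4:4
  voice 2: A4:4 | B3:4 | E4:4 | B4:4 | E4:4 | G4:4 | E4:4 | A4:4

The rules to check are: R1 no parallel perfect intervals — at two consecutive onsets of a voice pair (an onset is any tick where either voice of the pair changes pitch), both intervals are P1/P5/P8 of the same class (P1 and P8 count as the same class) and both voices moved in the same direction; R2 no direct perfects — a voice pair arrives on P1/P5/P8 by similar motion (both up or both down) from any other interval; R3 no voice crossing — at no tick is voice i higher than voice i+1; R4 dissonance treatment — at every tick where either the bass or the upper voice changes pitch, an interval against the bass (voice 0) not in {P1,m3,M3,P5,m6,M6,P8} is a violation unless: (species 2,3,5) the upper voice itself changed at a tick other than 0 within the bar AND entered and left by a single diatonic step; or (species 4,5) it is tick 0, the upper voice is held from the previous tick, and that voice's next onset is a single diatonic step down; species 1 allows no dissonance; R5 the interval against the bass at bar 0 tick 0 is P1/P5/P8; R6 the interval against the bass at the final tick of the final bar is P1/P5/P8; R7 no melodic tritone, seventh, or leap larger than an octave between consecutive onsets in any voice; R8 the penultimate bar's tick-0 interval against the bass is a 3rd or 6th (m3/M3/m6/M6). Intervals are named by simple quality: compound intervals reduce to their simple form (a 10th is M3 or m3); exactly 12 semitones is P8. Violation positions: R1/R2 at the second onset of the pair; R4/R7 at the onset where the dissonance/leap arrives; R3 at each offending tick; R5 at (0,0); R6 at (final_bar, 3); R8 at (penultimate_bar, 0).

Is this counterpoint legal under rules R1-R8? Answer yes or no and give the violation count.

bar 0: v0=D3 v1=D4 v2=A4 (P5)
bar 1: v0=C3 v1=E3 v2=B3 (M7)
bar 2: v0=D3 v1=B3 v2=E4 (M2)
bar 3: v0=E3 v1=A4 v2=B4 (P5)
bar 4: v0=F3 v1=D4 v2=E4 (M7)
bar 5: v0=A3 v1=E4 v2=G4 (m7)
bar 6: v0=C3 v1=A3 v2=E4 (M3)
bar 7: v0=D3 v1=D4 v2=A4 (P5)
  R1 @ bar1.0: D4/A4 P5 -> E3/B3 P5 similar
  R4 @ bar1.0: C3/B3 M7 untreated
  R7 @ bar1.0: D4->E3 leap 10st
  R7 @ bar1.0: A4->B3 leap 10st
  R4 @ bar2.0: D3/E4 M2 untreated
  R2 @ bar3.0: D3/E4 M2 -> E3/B4 P5 similar
  R4 @ bar3.0: E3/A4 P4 untreated
  R7 @ bar3.0: B3->A4 leap 10st
  R4 @ bar4.0: F3/E4 M7 untreated
  R2 @ bar5.0: F3/D4 M6 -> A3/E4 P5 similar
  R4 @ bar5.0: A3/G4 m7 untreated
  R2 @ bar6.0: E4/G4 m3 -> A3/E4 P5 similar
  R1 @ bar7.0: A3/E4 P5 -> D4/A4 P5 similar
  R2 @ bar7.0: C3/A3 M6 -> D3/D4 P8 similar
  R2 @ bar7.0: C3/E4 M3 -> D3/A4 P5 similar

No (15 violations)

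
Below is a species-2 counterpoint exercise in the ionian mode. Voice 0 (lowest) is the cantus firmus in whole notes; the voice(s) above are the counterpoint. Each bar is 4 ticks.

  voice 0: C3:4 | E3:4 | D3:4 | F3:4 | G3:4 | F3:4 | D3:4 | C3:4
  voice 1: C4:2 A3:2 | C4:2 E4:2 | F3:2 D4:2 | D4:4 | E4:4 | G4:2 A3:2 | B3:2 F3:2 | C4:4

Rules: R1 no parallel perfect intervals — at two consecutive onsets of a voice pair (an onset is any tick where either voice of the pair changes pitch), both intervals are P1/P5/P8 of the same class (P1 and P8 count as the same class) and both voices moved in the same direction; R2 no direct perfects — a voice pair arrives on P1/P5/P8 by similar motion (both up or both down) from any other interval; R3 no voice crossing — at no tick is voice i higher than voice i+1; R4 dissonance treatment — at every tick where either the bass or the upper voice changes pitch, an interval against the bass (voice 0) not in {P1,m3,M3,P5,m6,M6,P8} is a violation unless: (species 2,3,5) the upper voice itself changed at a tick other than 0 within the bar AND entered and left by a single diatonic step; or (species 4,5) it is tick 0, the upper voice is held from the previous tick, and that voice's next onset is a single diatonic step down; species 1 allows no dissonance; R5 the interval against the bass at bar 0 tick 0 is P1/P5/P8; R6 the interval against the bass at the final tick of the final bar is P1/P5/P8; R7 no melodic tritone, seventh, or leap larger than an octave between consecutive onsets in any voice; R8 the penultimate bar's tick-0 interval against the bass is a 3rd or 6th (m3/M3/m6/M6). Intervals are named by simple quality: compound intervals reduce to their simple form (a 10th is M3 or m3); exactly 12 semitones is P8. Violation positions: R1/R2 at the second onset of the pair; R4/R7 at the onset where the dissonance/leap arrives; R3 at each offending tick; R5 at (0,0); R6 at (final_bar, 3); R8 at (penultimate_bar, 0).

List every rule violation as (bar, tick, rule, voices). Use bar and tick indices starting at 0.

(2, 0, R7, (1,))
(5, 0, R4, (0, 1))
(5, 2, R7, (1,))
(6, 2, R7, (1,))

bar 0: v0=C3 v1=C4 downbeat P8
bar 1: v0=E3 v1=C4 downbeat m6
bar 2: v0=D3 v1=F3 downbeat m3
bar 3: v0=F3 v1=D4 downbeat M6
bar 4: v0=G3 v1=E4 downbeat M6
bar 5: v0=F3 v1=G4 downbeat M2
bar 6: v0=D3 v1=B3 downbeat M6
bar 7: v0=C3 v1=C4 downbeat P8
  -> R7 @ bar 2 tick 0 v(1,): E4->F3 leap 11st
  -> R4 @ bar 5 tick 0 v(0, 1): F3/G4 M2 untreated
  -> R7 @ bar 5 tick 2 v(1,): G4->A3 leap 10st
  -> R7 @ bar 6 tick 2 v(1,): B3->F3 leap 6st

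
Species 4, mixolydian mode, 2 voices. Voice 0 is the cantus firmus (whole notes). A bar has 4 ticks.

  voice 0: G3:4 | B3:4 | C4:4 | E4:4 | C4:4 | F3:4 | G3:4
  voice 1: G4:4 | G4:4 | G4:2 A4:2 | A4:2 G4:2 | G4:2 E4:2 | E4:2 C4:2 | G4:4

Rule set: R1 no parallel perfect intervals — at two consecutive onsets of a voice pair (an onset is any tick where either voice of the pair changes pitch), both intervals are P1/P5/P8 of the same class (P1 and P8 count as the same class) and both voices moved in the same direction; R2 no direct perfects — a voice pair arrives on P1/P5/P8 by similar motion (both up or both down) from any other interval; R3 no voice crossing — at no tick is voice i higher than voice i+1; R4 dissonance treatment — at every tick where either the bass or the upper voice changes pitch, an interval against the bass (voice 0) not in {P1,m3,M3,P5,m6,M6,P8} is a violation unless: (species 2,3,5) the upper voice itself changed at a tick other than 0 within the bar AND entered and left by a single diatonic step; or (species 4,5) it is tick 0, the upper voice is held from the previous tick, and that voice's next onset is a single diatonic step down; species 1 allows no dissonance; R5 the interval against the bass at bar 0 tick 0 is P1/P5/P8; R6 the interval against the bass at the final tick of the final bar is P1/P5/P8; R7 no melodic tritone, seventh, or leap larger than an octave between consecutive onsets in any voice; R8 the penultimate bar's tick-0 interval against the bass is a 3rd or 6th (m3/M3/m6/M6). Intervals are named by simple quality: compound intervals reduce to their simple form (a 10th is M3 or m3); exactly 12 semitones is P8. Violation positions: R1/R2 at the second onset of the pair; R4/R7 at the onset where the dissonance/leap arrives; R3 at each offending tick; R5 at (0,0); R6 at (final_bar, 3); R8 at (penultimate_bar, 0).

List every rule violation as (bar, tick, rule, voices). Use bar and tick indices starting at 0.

(5, 0, R4, (0, 1))
(5, 0, R8, (0, 1))
(6, 0, R2, (0, 1))

bar 0: v0=G3 v1=G4 downbeat P8
bar 1: v0=B3 v1=G4 downbeat m6
bar 2: v0=C4 v1=G4 downbeat P5
bar 3: v0=E4 v1=A4 downbeat P4
bar 4: v0=C4 v1=G4 downbeat P5
bar 5: v0=F3 v1=E4 downbeat M7
bar 6: v0=G3 v1=G4 downbeat P8
  -> R4 @ bar 5 tick 0 v(0, 1): F3/E4 M7 untreated
  -> R8 @ bar 5 tick 0 v(0, 1): penult M7 not 3rd/6th
  -> R2 @ bar 6 tick 0 v(0, 1): F3/C4 P5 -> G3/G4 P8 similar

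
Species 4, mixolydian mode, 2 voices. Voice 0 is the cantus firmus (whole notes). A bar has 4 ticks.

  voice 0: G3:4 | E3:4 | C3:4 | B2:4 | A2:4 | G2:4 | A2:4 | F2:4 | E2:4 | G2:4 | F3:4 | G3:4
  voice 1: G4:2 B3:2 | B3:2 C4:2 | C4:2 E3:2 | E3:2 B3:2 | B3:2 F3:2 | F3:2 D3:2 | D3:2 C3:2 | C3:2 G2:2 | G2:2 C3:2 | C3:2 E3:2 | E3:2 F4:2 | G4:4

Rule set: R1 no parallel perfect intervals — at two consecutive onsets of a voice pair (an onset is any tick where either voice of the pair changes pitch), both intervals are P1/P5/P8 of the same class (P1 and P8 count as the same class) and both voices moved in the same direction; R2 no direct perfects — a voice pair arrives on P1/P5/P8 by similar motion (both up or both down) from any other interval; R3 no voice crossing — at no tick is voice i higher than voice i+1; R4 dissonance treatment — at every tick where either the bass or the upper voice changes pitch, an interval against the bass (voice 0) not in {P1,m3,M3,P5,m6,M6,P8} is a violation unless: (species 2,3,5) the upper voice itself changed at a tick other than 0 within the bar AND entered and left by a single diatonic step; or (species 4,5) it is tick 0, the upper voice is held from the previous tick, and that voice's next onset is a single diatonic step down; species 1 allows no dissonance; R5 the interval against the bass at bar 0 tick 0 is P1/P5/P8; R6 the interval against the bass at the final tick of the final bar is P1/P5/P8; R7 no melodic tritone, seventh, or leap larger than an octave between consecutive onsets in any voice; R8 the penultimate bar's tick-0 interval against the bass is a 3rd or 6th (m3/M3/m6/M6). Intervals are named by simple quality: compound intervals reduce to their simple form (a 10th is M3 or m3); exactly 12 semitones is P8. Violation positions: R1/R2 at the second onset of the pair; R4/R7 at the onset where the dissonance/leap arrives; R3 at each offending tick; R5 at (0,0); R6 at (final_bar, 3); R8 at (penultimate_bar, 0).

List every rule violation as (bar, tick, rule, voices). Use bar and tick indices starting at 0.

(3, 0, R4, (0, 1))
(4, 0, R4, (0, 1))
(4, 2, R7, (1,))
(5, 0, R4, (0, 1))
(7, 2, R4, (0, 1))
(9, 0, R4, (0, 1))
(10, 0, R3, (0, 1))
(10, 0, R4, (0, 1))
(10, 0, R7, (0,))
(10, 0, R8, (0, 1))
(10, 1, R3, (0, 1))
(10, 2, R7, (1,))
(11, 0, R1, (0, 1))

bar 0: v0=G3 v1=G4 downbeat P8
bar 1: v0=E3 v1=B3 downbeat P5
bar 2: v0=C3 v1=C4 downbeat P8
bar 3: v0=B2 v1=E3 downbeat P4
bar 4: v0=A2 v1=B3 downbeat M2
bar 5: v0=G2 v1=F3 downbeat m7
bar 6: v0=A2 v1=D3 downbeat P4
bar 7: v0=F2 v1=C3 downbeat P5
bar 8: v0=E2 v1=G2 downbeat m3
bar 9: v0=G2 v1=C3 downbeat P4
bar 10: v0=F3 v1=E3 downbeat m2
bar 11: v0=G3 v1=G4 downbeat P8
  -> R4 @ bar 3 tick 0 v(0, 1): B2/E3 P4 untreated
  -> R4 @ bar 4 tick 0 v(0, 1): A2/B3 M2 untreated
  -> R7 @ bar 4 tick 2 v(1,): B3->F3 leap 6st
  -> R4 @ bar 5 tick 0 v(0, 1): G2/F3 m7 untreated
  -> R4 @ bar 7 tick 2 v(0, 1): F2/G2 M2 untreated
  -> R4 @ bar 9 tick 0 v(0, 1): G2/C3 P4 untreated
  -> R3 @ bar 10 tick 0 v(0, 1): F3 above E3
  -> R4 @ bar 10 tick 0 v(0, 1): F3/E3 m2 untreated
  -> R7 @ bar 10 tick 0 v(0,): G2->F3 leap 10st
  -> R8 @ bar 10 tick 0 v(0, 1): penult m2 not 3rd/6th
  -> R3 @ bar 10 tick 1 v(0, 1): F3 above E3
  -> R7 @ bar 10 tick 2 v(1,): E3->F4 leap 13st
  -> R1 @ bar 11 tick 0 v(0, 1): F3/F4 P8 -> G3/G4 P8 similar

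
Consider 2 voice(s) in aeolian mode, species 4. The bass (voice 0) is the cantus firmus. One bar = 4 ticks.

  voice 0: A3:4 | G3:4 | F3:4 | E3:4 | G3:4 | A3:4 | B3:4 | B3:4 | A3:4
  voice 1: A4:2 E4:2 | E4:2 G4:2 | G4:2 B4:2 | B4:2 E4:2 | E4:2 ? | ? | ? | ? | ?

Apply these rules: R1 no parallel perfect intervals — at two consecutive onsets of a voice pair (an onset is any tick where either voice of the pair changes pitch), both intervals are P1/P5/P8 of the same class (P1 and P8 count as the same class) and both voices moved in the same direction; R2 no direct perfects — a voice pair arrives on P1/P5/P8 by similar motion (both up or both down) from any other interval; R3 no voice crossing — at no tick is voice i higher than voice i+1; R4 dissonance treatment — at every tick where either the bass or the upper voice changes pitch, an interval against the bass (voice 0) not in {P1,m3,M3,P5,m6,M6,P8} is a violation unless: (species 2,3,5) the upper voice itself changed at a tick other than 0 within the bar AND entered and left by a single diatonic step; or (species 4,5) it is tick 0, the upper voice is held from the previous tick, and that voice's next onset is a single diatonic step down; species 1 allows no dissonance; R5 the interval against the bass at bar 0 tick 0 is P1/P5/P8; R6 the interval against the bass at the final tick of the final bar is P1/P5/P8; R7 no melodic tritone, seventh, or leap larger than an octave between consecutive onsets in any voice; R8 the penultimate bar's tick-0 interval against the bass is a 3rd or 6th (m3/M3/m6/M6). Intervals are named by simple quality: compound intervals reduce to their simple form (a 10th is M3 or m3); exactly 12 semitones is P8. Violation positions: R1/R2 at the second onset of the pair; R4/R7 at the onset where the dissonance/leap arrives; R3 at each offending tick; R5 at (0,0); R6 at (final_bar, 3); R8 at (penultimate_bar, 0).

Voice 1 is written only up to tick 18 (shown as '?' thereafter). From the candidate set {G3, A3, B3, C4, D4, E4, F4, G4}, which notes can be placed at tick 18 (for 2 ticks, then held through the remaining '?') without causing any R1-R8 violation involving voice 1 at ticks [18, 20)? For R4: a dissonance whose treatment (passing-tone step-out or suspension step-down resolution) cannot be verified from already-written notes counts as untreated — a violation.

G3: legal
A3: violates R4
B3: legal
C4: violates R4
D4: legal
E4: legal
F4: violates R4
G4: legal

{B3, D4, E4, G3, G4}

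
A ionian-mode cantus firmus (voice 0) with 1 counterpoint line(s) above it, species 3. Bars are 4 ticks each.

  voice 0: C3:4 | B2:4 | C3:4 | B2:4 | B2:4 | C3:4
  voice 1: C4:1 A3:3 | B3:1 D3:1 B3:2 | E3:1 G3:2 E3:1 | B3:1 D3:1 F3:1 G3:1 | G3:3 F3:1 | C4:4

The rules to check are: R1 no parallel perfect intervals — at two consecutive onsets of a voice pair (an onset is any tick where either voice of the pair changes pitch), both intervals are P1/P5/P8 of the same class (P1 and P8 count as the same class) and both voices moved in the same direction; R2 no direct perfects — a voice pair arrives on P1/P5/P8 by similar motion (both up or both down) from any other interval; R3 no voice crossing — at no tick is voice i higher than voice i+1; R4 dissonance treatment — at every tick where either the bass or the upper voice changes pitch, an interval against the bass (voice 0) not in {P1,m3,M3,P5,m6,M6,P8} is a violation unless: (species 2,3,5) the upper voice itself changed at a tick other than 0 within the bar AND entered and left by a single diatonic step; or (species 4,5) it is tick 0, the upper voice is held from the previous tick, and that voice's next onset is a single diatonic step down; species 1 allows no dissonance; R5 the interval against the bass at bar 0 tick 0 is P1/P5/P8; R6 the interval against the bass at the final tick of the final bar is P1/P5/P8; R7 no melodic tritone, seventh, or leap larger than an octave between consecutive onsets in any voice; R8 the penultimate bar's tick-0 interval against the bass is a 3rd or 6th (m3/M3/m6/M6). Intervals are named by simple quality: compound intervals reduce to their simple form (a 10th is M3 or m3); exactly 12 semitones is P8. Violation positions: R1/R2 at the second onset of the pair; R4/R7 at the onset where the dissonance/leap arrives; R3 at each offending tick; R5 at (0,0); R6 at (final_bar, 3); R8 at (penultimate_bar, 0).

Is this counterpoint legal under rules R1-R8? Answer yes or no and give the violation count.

No (3 violations)

bar 0: v0=C3 v1=C4 (P8)
bar 1: v0=B2 v1=B3 (P8)
bar 2: v0=C3 v1=E3 (M3)
bar 3: v0=B2 v1=B3 (P8)
bar 4: v0=B2 v1=G3 (m6)
bar 5: v0=C3 v1=C4 (P8)
  R4 @ bar3.2: B2/F3 TT untreated
  R4 @ bar4.3: B2/F3 TT untreated
  R2 @ bar5.0: B2/F3 TT -> C3/C4 P8 similar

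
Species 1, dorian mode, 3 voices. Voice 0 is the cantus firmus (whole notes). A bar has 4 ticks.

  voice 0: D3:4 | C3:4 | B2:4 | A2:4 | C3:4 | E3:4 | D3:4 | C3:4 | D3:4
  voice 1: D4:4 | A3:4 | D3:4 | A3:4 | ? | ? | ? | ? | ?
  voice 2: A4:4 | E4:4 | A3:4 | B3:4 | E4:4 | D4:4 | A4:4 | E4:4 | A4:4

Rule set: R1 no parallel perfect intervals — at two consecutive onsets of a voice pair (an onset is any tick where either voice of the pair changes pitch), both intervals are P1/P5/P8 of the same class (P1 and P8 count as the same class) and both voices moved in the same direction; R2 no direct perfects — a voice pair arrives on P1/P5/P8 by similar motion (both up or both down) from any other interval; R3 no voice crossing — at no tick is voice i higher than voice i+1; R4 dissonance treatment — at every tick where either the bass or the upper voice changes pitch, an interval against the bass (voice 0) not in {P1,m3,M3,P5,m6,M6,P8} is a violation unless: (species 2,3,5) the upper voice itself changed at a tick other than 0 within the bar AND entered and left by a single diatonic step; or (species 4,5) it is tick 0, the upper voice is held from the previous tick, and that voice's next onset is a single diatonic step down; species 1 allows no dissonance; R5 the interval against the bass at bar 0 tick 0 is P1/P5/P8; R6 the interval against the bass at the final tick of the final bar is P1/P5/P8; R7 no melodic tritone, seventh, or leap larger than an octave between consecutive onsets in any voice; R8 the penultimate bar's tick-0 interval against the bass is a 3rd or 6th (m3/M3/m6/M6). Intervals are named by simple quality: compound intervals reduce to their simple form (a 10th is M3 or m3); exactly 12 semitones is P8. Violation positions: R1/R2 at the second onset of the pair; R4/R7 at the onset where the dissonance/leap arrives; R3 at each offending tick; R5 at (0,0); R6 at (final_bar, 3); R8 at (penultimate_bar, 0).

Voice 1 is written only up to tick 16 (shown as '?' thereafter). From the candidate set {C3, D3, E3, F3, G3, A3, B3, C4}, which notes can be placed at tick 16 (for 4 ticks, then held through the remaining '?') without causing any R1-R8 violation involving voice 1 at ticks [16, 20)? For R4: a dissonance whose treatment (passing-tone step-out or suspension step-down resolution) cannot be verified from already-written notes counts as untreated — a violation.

C3: legal
D3: violates R4
E3: legal
F3: violates R4
G3: legal
A3: legal
B3: violates R4
C4: violates R1

{A3, C3, E3, G3}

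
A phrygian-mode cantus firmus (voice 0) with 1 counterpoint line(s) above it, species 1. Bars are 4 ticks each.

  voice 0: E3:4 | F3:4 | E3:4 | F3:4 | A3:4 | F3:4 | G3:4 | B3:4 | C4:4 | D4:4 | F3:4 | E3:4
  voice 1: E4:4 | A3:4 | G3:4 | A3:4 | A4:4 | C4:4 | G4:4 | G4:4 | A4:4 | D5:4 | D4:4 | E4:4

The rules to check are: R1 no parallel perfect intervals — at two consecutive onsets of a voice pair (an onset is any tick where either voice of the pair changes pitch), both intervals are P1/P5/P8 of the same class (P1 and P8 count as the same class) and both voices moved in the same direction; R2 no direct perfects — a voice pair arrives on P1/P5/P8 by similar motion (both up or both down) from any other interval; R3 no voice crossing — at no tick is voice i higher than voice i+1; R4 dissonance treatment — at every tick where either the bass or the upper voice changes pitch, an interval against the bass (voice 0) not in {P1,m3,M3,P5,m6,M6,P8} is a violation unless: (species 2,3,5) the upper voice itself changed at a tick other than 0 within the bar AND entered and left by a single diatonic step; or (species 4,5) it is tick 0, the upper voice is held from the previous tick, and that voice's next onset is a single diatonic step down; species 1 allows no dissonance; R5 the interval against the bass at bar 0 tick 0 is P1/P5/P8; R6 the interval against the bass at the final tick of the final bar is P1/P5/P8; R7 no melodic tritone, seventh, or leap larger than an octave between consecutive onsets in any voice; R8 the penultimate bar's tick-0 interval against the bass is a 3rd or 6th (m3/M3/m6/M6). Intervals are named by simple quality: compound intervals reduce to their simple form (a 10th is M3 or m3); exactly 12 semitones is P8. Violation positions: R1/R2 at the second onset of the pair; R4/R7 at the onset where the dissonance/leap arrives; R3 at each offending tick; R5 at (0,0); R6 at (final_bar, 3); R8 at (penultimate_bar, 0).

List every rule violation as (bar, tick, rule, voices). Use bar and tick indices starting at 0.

bar 0: v0=E3 v1=E4 downbeat P8
bar 1: v0=F3 v1=A3 downbeat M3
bar 2: v0=E3 v1=G3 downbeat m3
bar 3: v0=F3 v1=A3 downbeat M3
bar 4: v0=A3 v1=A4 downbeat P8
bar 5: v0=F3 v1=C4 downbeat P5
bar 6: v0=G3 v1=G4 downbeat P8
bar 7: v0=B3 v1=G4 downbeat m6
bar 8: v0=C4 v1=A4 downbeat M6
bar 9: v0=D4 v1=D5 downbeat P8
bar 10: v0=F3 v1=D4 downbeat M6
bar 11: v0=E3 v1=E4 downbeat P8
  -> R2 @ bar 4 tick 0 v(0, 1): F3/A3 M3 -> A3/A4 P8 similar
  -> R2 @ bar 5 tick 0 v(0, 1): A3/A4 P8 -> F3/C4 P5 similar
  -> R2 @ bar 6 tick 0 v(0, 1): F3/C4 P5 -> G3/G4 P8 similar
  -> R2 @ bar 9 tick 0 v(0, 1): C4/A4 M6 -> D4/D5 P8 similar

(4, 0, R2, (0, 1))
(5, 0, R2, (0, 1))
(6, 0, R2, (0, 1))
(9, 0, R2, (0, 1))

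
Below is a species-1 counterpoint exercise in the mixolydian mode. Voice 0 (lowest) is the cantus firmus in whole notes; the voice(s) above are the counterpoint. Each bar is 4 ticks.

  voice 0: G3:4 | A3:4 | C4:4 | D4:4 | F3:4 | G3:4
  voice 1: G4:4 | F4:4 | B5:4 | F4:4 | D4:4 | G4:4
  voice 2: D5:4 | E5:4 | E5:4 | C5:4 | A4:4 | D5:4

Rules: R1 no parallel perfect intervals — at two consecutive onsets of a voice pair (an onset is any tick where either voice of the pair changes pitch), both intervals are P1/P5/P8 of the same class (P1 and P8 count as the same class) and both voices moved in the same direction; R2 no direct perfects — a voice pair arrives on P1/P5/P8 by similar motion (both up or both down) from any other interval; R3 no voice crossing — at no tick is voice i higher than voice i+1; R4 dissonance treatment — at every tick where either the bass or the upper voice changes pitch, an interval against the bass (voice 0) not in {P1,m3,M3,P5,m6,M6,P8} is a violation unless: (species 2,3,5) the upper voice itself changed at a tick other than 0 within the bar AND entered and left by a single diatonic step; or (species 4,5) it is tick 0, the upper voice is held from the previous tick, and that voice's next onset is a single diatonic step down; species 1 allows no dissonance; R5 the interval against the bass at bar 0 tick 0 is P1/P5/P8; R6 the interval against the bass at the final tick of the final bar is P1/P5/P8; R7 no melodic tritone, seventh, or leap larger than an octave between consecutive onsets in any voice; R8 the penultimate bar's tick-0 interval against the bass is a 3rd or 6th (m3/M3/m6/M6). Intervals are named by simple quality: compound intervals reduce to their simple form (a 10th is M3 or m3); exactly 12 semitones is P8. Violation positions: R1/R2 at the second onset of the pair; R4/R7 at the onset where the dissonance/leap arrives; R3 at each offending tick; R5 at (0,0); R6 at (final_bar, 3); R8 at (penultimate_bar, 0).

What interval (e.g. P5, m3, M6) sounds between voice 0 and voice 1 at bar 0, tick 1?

voice 0=G3 voice 1=G4 -> P8

P8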